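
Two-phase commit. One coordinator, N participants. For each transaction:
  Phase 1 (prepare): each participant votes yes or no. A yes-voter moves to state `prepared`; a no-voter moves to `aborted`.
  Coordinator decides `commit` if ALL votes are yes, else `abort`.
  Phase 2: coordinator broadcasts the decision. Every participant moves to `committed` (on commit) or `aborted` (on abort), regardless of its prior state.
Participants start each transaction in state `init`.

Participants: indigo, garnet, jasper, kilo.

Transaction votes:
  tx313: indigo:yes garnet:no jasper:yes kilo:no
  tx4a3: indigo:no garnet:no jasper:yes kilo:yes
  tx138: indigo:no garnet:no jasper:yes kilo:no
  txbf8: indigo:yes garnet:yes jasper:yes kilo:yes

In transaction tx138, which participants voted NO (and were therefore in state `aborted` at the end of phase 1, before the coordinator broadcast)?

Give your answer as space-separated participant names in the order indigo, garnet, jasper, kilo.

Txn tx138 phase 1: indigo no -> aborted; garnet no -> aborted; jasper yes -> prepared; kilo no -> aborted

Answer: indigo garnet kilo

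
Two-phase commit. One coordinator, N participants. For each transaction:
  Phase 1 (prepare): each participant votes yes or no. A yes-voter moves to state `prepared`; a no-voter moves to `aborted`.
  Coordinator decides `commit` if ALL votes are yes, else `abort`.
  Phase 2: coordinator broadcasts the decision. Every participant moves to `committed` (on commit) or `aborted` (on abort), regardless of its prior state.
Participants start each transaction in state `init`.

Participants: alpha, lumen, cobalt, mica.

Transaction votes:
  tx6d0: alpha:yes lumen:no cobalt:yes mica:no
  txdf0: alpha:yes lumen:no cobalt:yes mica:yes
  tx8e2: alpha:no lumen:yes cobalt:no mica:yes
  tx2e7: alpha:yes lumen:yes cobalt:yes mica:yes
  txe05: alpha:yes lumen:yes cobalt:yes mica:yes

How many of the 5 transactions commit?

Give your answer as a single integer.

Answer: 2

Derivation:
tx6d0: no from lumen, mica -> abort (commits=0)
txdf0: no from lumen -> abort (commits=0)
tx8e2: no from alpha, cobalt -> abort (commits=0)
tx2e7: all yes -> commit (commits=1)
txe05: all yes -> commit (commits=2)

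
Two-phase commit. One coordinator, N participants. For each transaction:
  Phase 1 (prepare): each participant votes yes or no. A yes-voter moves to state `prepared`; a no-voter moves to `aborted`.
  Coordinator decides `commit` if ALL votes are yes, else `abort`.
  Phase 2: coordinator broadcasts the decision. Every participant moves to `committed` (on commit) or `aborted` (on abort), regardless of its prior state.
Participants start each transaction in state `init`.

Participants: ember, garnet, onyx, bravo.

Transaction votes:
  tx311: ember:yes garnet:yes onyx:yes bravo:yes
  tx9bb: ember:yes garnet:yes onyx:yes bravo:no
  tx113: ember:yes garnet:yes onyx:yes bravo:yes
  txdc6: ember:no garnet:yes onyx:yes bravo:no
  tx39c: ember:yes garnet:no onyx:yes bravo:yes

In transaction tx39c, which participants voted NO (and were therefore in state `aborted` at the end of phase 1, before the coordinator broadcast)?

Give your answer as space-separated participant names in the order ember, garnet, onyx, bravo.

Txn tx39c phase 1: ember yes -> prepared; garnet no -> aborted; onyx yes -> prepared; bravo yes -> prepared

Answer: garnet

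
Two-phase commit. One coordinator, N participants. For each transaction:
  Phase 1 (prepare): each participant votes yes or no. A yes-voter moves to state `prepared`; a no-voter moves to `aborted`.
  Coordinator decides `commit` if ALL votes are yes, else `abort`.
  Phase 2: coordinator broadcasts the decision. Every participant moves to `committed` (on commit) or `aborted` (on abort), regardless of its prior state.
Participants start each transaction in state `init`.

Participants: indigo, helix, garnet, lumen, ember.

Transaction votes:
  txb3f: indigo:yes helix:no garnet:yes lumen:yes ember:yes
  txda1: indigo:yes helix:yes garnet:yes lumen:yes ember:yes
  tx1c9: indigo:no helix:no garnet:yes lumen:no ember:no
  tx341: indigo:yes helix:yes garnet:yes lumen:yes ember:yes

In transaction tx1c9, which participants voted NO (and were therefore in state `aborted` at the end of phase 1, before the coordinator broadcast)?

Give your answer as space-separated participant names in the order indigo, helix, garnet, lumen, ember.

Txn tx1c9 phase 1: indigo no -> aborted; helix no -> aborted; garnet yes -> prepared; lumen no -> aborted; ember no -> aborted

Answer: indigo helix lumen ember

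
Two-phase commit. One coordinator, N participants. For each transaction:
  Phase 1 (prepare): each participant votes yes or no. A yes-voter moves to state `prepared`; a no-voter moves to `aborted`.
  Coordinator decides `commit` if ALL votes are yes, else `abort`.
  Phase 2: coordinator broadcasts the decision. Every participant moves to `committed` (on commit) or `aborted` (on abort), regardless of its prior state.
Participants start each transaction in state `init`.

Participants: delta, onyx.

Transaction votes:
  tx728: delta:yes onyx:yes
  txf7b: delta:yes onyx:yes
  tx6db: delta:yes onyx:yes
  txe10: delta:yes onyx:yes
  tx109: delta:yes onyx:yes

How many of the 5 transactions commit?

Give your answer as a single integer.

tx728: all yes -> commit (commits=1)
txf7b: all yes -> commit (commits=2)
tx6db: all yes -> commit (commits=3)
txe10: all yes -> commit (commits=4)
tx109: all yes -> commit (commits=5)

Answer: 5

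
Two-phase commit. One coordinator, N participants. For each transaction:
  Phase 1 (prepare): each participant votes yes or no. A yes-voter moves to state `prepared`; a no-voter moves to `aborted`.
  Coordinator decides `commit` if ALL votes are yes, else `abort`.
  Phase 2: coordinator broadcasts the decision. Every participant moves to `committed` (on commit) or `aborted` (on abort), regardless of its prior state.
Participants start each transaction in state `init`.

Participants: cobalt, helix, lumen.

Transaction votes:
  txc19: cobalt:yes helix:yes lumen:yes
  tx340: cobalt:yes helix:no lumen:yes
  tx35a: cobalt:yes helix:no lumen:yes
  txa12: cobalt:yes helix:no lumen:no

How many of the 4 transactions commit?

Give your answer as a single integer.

Answer: 1

Derivation:
txc19: all yes -> commit (commits=1)
tx340: no from helix -> abort (commits=1)
tx35a: no from helix -> abort (commits=1)
txa12: no from helix, lumen -> abort (commits=1)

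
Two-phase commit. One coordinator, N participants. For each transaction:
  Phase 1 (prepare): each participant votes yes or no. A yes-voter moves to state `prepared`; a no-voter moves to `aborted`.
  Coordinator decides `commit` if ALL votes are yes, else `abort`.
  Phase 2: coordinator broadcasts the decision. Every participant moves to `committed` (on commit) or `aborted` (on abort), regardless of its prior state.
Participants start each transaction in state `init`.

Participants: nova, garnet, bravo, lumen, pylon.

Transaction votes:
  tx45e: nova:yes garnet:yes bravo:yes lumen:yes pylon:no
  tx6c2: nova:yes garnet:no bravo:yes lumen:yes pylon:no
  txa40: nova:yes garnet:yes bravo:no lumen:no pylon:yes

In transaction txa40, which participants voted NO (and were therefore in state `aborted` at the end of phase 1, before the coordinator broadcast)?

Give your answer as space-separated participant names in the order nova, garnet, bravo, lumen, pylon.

Answer: bravo lumen

Derivation:
Txn txa40 phase 1: nova yes -> prepared; garnet yes -> prepared; bravo no -> aborted; lumen no -> aborted; pylon yes -> prepared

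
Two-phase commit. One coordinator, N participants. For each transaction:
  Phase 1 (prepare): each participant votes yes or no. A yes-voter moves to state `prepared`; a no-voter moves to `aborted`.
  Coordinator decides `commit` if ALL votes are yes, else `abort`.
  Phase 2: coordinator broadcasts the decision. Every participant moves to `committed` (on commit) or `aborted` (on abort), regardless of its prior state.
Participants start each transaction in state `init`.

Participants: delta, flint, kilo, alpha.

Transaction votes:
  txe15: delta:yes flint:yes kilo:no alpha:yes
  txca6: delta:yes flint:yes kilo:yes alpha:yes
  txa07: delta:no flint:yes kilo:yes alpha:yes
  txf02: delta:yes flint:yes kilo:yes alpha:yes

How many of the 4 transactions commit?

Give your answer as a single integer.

txe15: no from kilo -> abort (commits=0)
txca6: all yes -> commit (commits=1)
txa07: no from delta -> abort (commits=1)
txf02: all yes -> commit (commits=2)

Answer: 2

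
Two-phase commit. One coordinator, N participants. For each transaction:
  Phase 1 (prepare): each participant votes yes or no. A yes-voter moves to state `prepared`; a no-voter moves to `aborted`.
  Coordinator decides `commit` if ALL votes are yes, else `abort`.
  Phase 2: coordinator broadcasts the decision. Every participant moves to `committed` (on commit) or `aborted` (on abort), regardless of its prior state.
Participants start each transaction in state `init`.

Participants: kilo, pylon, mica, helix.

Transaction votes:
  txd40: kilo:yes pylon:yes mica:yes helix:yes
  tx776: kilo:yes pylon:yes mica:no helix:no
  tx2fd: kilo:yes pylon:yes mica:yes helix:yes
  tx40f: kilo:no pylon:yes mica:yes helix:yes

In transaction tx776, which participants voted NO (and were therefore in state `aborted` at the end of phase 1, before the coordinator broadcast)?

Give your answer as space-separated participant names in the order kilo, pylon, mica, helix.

Answer: mica helix

Derivation:
Txn tx776 phase 1: kilo yes -> prepared; pylon yes -> prepared; mica no -> aborted; helix no -> aborted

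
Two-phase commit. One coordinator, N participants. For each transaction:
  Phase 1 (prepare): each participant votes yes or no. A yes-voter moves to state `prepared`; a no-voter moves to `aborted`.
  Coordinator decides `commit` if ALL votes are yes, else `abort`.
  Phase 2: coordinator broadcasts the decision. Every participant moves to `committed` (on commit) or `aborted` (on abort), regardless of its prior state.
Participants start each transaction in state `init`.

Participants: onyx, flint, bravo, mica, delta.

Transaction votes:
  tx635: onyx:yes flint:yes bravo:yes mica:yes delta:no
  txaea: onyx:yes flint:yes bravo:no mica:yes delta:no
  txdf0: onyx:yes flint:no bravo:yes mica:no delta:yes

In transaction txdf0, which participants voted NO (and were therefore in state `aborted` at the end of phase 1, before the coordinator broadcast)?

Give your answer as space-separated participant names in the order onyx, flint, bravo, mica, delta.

Txn txdf0 phase 1: onyx yes -> prepared; flint no -> aborted; bravo yes -> prepared; mica no -> aborted; delta yes -> prepared

Answer: flint mica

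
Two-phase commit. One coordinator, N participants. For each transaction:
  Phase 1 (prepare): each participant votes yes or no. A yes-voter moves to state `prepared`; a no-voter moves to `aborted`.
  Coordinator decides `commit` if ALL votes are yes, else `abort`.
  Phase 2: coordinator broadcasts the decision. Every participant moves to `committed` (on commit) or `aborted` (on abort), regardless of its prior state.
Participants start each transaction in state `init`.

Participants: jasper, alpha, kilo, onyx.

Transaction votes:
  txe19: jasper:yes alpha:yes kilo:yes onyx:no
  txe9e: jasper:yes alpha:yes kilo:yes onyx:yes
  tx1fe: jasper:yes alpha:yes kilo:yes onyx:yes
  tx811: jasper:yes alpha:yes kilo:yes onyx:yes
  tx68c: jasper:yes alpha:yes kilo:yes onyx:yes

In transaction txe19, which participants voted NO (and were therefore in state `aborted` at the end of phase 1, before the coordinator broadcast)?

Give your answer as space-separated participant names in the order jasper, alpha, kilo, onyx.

Txn txe19 phase 1: jasper yes -> prepared; alpha yes -> prepared; kilo yes -> prepared; onyx no -> aborted

Answer: onyx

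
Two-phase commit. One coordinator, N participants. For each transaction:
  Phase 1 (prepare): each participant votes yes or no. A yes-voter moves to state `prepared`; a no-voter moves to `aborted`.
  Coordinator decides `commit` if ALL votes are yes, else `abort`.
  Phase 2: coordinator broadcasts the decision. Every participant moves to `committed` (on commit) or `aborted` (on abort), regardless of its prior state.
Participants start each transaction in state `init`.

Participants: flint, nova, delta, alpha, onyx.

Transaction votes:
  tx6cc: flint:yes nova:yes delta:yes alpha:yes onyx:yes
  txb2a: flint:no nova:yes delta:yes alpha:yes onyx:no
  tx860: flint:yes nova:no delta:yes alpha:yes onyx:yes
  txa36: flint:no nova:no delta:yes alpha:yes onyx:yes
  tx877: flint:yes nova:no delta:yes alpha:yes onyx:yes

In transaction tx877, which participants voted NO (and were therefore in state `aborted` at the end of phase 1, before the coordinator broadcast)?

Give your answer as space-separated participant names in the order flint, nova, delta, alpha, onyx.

Txn tx877 phase 1: flint yes -> prepared; nova no -> aborted; delta yes -> prepared; alpha yes -> prepared; onyx yes -> prepared

Answer: nova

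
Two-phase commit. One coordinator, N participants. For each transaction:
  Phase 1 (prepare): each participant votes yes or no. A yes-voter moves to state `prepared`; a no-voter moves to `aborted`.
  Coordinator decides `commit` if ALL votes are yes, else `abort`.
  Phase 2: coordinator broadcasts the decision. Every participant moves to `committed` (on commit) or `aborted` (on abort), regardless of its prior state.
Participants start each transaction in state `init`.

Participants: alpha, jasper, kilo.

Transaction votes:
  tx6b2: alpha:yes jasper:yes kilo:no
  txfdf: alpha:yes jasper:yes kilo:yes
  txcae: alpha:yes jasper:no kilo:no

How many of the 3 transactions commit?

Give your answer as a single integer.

Answer: 1

Derivation:
tx6b2: no from kilo -> abort (commits=0)
txfdf: all yes -> commit (commits=1)
txcae: no from jasper, kilo -> abort (commits=1)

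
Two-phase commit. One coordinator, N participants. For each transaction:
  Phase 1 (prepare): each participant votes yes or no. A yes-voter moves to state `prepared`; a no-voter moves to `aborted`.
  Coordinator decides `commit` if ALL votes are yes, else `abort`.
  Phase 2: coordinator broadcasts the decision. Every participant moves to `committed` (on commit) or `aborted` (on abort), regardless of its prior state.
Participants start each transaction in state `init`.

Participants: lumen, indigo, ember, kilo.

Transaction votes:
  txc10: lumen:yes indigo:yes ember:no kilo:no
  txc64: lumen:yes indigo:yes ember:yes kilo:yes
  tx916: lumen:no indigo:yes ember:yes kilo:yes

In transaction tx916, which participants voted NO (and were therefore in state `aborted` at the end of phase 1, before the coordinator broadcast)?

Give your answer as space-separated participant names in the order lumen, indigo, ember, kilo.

Answer: lumen

Derivation:
Txn tx916 phase 1: lumen no -> aborted; indigo yes -> prepared; ember yes -> prepared; kilo yes -> prepared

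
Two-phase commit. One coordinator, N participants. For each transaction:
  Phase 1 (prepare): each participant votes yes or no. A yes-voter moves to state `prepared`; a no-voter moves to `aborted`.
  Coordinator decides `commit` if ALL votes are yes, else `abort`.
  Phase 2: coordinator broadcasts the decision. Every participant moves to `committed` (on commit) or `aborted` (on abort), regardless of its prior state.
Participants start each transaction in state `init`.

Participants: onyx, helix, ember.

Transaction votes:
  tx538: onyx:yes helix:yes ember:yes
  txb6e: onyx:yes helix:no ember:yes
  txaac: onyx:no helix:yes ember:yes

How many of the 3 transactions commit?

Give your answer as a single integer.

Answer: 1

Derivation:
tx538: all yes -> commit (commits=1)
txb6e: no from helix -> abort (commits=1)
txaac: no from onyx -> abort (commits=1)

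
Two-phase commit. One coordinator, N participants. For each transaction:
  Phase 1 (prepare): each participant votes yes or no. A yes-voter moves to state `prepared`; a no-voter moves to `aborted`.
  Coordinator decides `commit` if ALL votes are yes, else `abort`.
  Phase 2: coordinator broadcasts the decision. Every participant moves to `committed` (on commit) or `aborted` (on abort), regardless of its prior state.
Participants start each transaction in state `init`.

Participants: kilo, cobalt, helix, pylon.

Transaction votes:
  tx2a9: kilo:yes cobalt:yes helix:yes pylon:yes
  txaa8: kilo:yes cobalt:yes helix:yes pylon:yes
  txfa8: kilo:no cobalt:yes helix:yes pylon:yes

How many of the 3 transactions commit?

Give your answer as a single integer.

Answer: 2

Derivation:
tx2a9: all yes -> commit (commits=1)
txaa8: all yes -> commit (commits=2)
txfa8: no from kilo -> abort (commits=2)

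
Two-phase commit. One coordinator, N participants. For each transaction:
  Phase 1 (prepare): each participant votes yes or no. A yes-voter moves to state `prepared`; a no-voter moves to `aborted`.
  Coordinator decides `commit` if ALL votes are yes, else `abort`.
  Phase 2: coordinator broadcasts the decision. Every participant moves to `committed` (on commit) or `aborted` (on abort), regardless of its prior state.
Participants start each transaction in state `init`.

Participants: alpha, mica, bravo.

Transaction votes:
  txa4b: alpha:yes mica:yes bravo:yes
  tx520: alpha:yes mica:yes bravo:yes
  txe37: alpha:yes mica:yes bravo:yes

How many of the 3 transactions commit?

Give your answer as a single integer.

txa4b: all yes -> commit (commits=1)
tx520: all yes -> commit (commits=2)
txe37: all yes -> commit (commits=3)

Answer: 3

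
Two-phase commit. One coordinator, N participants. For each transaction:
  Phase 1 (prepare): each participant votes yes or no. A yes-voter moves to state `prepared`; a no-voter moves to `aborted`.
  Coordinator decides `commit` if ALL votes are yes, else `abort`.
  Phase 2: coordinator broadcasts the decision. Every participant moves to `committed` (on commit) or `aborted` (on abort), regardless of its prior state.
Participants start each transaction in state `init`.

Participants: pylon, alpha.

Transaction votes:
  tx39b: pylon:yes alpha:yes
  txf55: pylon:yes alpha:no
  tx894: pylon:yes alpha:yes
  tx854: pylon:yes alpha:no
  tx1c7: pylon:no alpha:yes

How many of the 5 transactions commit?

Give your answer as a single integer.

Answer: 2

Derivation:
tx39b: all yes -> commit (commits=1)
txf55: no from alpha -> abort (commits=1)
tx894: all yes -> commit (commits=2)
tx854: no from alpha -> abort (commits=2)
tx1c7: no from pylon -> abort (commits=2)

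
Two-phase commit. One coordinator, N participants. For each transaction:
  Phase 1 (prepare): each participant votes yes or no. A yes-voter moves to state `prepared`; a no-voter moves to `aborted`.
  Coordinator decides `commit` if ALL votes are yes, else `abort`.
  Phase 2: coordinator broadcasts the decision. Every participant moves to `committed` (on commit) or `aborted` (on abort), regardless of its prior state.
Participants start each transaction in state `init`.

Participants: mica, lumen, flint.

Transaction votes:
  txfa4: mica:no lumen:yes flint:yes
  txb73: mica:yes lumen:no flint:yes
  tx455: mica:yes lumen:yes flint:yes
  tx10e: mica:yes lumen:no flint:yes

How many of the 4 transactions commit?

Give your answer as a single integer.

Answer: 1

Derivation:
txfa4: no from mica -> abort (commits=0)
txb73: no from lumen -> abort (commits=0)
tx455: all yes -> commit (commits=1)
tx10e: no from lumen -> abort (commits=1)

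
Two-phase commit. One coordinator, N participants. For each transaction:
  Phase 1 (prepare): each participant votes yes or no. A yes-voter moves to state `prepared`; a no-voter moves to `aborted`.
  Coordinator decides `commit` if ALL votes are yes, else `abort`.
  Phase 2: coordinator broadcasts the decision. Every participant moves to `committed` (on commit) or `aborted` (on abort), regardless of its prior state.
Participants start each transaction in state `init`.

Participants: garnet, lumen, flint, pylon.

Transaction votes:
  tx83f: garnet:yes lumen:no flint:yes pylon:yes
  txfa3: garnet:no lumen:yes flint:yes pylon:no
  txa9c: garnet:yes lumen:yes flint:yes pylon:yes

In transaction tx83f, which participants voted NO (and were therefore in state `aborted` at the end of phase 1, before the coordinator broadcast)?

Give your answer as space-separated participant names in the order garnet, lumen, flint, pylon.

Txn tx83f phase 1: garnet yes -> prepared; lumen no -> aborted; flint yes -> prepared; pylon yes -> prepared

Answer: lumen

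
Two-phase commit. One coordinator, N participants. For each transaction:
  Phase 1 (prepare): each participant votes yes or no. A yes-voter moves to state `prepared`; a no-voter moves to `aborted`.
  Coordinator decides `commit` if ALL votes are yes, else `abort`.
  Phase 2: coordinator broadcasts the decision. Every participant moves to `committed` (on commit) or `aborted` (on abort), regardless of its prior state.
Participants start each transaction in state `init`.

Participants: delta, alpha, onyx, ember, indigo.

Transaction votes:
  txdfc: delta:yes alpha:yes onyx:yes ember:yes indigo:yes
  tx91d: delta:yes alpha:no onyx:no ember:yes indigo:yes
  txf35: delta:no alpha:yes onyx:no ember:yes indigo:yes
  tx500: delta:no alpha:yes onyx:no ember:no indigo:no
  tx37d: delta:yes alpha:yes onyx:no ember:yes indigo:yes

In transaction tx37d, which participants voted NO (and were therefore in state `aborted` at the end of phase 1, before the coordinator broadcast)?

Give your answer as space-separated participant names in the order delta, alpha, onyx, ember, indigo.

Txn tx37d phase 1: delta yes -> prepared; alpha yes -> prepared; onyx no -> aborted; ember yes -> prepared; indigo yes -> prepared

Answer: onyx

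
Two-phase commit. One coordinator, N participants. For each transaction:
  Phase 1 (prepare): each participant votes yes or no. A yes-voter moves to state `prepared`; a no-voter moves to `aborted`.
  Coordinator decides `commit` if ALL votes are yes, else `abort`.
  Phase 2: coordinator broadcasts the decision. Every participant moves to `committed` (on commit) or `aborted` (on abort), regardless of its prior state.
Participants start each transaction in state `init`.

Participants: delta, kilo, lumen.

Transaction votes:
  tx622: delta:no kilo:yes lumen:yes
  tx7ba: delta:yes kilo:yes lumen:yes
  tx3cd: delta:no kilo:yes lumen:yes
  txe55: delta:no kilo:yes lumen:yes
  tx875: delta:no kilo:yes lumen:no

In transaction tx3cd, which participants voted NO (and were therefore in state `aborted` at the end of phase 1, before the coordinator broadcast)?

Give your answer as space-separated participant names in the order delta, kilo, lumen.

Answer: delta

Derivation:
Txn tx3cd phase 1: delta no -> aborted; kilo yes -> prepared; lumen yes -> prepared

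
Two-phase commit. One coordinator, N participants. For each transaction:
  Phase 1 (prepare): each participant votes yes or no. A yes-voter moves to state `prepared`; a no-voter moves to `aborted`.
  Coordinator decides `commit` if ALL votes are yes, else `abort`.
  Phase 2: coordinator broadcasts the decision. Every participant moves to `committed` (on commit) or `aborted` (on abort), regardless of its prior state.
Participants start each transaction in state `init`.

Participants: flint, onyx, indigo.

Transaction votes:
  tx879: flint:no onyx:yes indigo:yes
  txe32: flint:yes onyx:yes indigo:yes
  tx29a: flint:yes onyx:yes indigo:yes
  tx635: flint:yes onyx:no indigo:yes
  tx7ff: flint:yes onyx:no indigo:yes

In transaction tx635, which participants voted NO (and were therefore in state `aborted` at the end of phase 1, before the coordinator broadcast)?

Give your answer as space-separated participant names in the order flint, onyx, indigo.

Txn tx635 phase 1: flint yes -> prepared; onyx no -> aborted; indigo yes -> prepared

Answer: onyx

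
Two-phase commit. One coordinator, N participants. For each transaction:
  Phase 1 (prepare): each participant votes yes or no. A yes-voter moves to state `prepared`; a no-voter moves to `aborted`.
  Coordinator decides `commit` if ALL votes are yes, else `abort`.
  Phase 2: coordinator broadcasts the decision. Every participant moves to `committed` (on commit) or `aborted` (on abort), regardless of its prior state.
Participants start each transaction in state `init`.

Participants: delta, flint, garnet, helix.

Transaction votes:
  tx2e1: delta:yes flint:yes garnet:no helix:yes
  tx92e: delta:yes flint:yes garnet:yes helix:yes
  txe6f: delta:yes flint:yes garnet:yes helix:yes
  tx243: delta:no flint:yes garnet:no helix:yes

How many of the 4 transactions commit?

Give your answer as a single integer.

tx2e1: no from garnet -> abort (commits=0)
tx92e: all yes -> commit (commits=1)
txe6f: all yes -> commit (commits=2)
tx243: no from delta, garnet -> abort (commits=2)

Answer: 2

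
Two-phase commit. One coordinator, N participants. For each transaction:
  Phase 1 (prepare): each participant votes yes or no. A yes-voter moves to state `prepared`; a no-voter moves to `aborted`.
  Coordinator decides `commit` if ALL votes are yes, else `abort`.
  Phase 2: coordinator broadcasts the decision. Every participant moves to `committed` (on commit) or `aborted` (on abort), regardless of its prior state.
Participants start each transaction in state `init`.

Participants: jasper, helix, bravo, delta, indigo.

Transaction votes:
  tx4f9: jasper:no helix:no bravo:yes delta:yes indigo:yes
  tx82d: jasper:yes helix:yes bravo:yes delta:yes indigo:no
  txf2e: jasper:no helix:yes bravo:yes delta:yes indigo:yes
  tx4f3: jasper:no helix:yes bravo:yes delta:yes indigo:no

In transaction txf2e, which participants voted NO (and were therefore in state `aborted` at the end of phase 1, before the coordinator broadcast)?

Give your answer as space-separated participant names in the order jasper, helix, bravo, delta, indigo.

Txn txf2e phase 1: jasper no -> aborted; helix yes -> prepared; bravo yes -> prepared; delta yes -> prepared; indigo yes -> prepared

Answer: jasper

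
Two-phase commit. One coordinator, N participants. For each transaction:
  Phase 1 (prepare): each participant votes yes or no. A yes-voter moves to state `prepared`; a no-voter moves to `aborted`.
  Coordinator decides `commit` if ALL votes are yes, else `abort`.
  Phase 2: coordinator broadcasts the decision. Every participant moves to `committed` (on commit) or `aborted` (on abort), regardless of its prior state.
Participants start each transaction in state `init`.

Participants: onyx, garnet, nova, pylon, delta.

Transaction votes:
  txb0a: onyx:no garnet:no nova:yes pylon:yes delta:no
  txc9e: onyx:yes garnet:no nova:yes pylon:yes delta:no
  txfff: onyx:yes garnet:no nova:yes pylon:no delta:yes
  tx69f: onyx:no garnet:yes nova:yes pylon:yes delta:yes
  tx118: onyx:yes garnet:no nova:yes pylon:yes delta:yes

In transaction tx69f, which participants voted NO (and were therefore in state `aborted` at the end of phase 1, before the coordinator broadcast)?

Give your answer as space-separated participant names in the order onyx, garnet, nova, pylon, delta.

Txn tx69f phase 1: onyx no -> aborted; garnet yes -> prepared; nova yes -> prepared; pylon yes -> prepared; delta yes -> prepared

Answer: onyx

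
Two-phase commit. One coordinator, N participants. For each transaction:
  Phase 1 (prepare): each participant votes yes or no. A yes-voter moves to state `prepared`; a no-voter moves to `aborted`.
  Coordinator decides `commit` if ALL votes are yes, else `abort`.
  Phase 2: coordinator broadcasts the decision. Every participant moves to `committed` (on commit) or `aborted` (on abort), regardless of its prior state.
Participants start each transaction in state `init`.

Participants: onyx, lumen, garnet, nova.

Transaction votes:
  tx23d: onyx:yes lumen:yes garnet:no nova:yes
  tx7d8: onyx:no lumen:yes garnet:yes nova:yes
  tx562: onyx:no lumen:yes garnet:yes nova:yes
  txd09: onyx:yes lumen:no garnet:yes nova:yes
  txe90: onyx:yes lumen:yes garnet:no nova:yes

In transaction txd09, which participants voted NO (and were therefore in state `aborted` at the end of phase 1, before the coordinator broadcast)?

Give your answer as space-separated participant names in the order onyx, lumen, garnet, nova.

Txn txd09 phase 1: onyx yes -> prepared; lumen no -> aborted; garnet yes -> prepared; nova yes -> prepared

Answer: lumen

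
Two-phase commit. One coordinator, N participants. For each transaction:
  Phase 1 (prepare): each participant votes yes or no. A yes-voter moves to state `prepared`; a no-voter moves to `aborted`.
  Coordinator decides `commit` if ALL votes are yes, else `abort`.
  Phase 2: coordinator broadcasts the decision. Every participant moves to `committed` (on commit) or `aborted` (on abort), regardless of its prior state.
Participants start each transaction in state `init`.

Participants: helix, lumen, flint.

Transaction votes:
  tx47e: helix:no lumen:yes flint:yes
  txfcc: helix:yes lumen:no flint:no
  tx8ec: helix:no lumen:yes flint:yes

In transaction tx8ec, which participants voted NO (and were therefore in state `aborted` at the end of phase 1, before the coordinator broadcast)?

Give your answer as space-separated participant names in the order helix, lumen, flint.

Answer: helix

Derivation:
Txn tx8ec phase 1: helix no -> aborted; lumen yes -> prepared; flint yes -> prepared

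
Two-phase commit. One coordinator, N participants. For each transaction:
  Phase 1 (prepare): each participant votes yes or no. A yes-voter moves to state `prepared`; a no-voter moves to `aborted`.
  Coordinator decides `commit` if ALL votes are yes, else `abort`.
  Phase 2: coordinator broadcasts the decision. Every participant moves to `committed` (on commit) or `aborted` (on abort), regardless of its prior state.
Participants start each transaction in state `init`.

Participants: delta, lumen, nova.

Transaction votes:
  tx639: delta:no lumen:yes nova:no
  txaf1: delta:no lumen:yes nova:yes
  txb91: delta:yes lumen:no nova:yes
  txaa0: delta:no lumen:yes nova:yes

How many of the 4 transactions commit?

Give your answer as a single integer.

Answer: 0

Derivation:
tx639: no from delta, nova -> abort (commits=0)
txaf1: no from delta -> abort (commits=0)
txb91: no from lumen -> abort (commits=0)
txaa0: no from delta -> abort (commits=0)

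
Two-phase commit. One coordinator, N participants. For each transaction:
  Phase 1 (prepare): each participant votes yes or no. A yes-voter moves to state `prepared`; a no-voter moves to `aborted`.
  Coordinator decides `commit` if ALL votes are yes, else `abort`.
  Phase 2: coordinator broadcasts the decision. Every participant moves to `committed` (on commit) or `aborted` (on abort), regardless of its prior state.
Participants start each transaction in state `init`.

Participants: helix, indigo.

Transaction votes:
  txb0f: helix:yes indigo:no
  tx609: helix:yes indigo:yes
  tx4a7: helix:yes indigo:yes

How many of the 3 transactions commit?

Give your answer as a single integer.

txb0f: no from indigo -> abort (commits=0)
tx609: all yes -> commit (commits=1)
tx4a7: all yes -> commit (commits=2)

Answer: 2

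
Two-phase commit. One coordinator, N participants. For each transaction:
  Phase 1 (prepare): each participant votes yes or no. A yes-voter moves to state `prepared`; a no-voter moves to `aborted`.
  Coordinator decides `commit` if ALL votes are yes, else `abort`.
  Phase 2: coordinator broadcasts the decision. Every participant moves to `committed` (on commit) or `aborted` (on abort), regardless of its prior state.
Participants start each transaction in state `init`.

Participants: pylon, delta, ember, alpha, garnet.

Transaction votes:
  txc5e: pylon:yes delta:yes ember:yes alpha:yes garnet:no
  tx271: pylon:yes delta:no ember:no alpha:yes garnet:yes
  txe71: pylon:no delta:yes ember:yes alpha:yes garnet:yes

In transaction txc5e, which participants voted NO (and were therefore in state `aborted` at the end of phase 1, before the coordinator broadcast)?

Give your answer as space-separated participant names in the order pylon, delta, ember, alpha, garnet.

Txn txc5e phase 1: pylon yes -> prepared; delta yes -> prepared; ember yes -> prepared; alpha yes -> prepared; garnet no -> aborted

Answer: garnet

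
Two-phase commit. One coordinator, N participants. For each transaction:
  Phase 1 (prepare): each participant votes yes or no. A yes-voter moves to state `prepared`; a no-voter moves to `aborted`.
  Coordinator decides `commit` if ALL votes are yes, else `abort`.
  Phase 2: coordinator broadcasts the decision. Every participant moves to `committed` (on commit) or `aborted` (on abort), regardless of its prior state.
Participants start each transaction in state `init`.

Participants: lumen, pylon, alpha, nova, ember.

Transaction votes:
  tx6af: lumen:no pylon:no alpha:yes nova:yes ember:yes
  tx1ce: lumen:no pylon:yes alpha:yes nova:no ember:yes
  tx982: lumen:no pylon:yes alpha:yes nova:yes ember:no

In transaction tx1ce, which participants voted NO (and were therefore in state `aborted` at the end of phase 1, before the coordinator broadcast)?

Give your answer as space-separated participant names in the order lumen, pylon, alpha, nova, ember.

Answer: lumen nova

Derivation:
Txn tx1ce phase 1: lumen no -> aborted; pylon yes -> prepared; alpha yes -> prepared; nova no -> aborted; ember yes -> prepared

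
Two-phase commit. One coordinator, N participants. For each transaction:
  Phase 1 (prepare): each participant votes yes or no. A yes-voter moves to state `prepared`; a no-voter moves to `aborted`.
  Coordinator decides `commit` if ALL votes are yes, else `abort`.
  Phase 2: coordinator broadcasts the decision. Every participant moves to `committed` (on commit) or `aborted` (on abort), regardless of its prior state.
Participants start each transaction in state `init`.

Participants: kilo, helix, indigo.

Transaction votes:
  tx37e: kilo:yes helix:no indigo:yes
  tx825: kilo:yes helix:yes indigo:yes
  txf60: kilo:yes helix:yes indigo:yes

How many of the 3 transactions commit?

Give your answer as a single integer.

Answer: 2

Derivation:
tx37e: no from helix -> abort (commits=0)
tx825: all yes -> commit (commits=1)
txf60: all yes -> commit (commits=2)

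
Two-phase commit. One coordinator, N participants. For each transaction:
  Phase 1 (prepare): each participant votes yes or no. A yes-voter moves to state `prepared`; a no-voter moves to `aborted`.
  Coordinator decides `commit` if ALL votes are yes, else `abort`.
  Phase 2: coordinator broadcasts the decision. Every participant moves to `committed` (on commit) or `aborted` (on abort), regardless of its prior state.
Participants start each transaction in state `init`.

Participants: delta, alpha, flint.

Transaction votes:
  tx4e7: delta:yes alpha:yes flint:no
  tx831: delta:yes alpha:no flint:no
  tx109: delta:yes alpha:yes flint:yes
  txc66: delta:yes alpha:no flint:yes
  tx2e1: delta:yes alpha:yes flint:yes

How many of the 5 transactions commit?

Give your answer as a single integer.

Answer: 2

Derivation:
tx4e7: no from flint -> abort (commits=0)
tx831: no from alpha, flint -> abort (commits=0)
tx109: all yes -> commit (commits=1)
txc66: no from alpha -> abort (commits=1)
tx2e1: all yes -> commit (commits=2)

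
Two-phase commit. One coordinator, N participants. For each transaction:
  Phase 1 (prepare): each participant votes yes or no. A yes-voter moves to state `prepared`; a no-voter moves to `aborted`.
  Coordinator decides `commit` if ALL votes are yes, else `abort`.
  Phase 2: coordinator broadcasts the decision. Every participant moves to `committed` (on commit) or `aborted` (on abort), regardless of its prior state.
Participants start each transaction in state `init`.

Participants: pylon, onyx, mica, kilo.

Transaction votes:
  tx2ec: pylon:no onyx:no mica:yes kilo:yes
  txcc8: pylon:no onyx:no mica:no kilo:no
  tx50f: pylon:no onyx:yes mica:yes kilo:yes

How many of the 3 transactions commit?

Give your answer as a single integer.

Answer: 0

Derivation:
tx2ec: no from pylon, onyx -> abort (commits=0)
txcc8: no from pylon, onyx, mica, kilo -> abort (commits=0)
tx50f: no from pylon -> abort (commits=0)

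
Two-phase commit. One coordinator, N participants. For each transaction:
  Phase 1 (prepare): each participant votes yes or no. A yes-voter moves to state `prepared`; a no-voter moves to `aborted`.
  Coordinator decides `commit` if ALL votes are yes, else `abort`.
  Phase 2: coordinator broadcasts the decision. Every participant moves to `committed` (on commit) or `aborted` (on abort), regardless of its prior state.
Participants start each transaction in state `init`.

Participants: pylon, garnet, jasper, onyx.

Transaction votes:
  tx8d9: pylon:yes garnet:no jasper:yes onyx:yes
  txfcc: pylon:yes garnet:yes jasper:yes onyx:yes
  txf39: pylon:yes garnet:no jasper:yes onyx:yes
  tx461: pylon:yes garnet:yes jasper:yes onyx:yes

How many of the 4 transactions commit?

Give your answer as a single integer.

tx8d9: no from garnet -> abort (commits=0)
txfcc: all yes -> commit (commits=1)
txf39: no from garnet -> abort (commits=1)
tx461: all yes -> commit (commits=2)

Answer: 2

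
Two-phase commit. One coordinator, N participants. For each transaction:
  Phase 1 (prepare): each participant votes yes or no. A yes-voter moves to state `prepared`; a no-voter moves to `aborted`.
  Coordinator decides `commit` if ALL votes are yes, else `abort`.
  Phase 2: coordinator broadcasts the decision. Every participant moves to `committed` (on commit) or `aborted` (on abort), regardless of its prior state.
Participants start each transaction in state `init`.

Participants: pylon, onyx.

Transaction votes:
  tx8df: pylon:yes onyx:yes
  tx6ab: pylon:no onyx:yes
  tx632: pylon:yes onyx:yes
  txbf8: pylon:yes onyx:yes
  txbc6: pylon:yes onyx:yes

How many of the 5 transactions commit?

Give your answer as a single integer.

tx8df: all yes -> commit (commits=1)
tx6ab: no from pylon -> abort (commits=1)
tx632: all yes -> commit (commits=2)
txbf8: all yes -> commit (commits=3)
txbc6: all yes -> commit (commits=4)

Answer: 4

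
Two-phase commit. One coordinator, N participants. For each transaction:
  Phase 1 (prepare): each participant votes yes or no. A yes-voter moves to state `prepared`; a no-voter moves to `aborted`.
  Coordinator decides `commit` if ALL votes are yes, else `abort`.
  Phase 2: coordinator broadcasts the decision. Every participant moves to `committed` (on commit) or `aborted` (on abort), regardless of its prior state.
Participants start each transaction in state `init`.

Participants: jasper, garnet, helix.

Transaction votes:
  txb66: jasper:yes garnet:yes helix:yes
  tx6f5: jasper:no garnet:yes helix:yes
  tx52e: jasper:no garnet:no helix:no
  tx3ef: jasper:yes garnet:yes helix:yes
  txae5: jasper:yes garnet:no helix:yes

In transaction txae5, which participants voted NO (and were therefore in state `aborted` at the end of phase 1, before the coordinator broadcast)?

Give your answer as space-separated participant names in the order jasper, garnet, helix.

Answer: garnet

Derivation:
Txn txae5 phase 1: jasper yes -> prepared; garnet no -> aborted; helix yes -> prepared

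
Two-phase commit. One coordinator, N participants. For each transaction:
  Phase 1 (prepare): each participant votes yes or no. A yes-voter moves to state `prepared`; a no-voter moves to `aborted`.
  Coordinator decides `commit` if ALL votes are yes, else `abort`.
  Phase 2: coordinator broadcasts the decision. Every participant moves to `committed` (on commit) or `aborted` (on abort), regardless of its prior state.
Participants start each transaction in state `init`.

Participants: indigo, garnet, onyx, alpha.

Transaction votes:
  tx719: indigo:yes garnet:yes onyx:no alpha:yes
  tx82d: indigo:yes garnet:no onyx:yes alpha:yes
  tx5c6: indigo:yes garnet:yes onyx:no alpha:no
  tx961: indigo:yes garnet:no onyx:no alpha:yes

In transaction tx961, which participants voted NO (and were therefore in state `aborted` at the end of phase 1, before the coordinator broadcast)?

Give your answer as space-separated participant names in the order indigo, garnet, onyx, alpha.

Answer: garnet onyx

Derivation:
Txn tx961 phase 1: indigo yes -> prepared; garnet no -> aborted; onyx no -> aborted; alpha yes -> prepared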